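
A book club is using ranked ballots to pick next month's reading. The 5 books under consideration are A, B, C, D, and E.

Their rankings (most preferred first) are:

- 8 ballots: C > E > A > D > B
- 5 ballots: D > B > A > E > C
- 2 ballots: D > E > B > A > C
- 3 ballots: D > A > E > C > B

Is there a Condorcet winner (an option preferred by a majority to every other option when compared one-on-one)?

Head-to-head results (18 voters total):
A vs B: A wins 11–7.
A vs C: A wins 10–8.
A vs D: D wins 10–8.
A vs E: E wins 10–8.
B vs C: C wins 11–7.
B vs D: D wins 18–0.
B vs E: E wins 13–5.
C vs D: D wins 10–8.
C vs E: E wins 10–8.
D vs E: D wins 10–8.
D beats each rival — A (10–8), B (18–0), C (10–8), E (10–8) — so D is the Condorcet winner.

Yes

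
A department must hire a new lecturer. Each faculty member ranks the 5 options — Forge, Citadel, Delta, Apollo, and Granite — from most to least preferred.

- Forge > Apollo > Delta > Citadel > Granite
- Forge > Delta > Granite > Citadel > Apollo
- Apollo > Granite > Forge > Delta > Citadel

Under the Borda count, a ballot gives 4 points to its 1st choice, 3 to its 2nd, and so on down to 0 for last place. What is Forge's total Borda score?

Borda scores:
  Forge: 4 + 4 + 2 = 10
  Citadel: 1 + 1 + 0 = 2
  Delta: 2 + 3 + 1 = 6
  Apollo: 3 + 0 + 4 = 7
  Granite: 0 + 2 + 3 = 5

10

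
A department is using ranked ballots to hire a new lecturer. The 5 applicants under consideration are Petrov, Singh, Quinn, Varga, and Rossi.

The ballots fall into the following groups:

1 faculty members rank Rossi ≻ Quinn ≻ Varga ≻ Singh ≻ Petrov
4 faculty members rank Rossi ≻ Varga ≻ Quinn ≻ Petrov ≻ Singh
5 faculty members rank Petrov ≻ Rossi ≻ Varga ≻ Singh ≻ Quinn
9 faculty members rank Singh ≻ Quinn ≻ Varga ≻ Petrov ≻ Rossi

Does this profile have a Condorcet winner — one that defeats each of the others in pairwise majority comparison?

Head-to-head results (19 voters total):
Petrov vs Singh: Singh wins 10–9.
Petrov vs Quinn: Quinn wins 14–5.
Petrov vs Varga: Varga wins 14–5.
Petrov vs Rossi: Petrov wins 14–5.
Singh vs Quinn: Singh wins 14–5.
Singh vs Varga: Varga wins 10–9.
Singh vs Rossi: Rossi wins 10–9.
Quinn vs Varga: Quinn wins 10–9.
Quinn vs Rossi: Rossi wins 10–9.
Varga vs Rossi: Rossi wins 10–9.
No candidate beats all others: Petrov beats Rossi beats Singh beats Petrov, a majority cycle.

No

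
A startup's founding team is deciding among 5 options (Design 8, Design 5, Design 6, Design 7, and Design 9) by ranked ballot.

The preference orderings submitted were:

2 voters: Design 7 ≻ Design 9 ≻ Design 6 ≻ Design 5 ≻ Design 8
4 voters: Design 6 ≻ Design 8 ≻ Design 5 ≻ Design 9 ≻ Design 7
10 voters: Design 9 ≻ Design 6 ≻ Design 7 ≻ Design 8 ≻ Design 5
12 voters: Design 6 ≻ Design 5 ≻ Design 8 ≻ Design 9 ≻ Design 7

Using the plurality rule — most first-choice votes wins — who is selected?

Design 6

First-place vote totals:
  Design 8: 0
  Design 5: 0
  Design 6: 16
  Design 7: 2
  Design 9: 10
Design 6 has the most first-place votes.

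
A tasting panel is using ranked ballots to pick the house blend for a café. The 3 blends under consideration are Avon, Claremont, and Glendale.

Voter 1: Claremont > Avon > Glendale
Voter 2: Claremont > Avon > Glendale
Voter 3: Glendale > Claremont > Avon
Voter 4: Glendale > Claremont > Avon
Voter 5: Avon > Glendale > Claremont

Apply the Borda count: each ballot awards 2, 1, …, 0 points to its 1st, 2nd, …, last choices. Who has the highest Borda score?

Borda scores:
  Avon: 1 + 1 + 0 + 0 + 2 = 4
  Claremont: 2 + 2 + 1 + 1 + 0 = 6
  Glendale: 0 + 0 + 2 + 2 + 1 = 5
Claremont has the highest total.

Claremont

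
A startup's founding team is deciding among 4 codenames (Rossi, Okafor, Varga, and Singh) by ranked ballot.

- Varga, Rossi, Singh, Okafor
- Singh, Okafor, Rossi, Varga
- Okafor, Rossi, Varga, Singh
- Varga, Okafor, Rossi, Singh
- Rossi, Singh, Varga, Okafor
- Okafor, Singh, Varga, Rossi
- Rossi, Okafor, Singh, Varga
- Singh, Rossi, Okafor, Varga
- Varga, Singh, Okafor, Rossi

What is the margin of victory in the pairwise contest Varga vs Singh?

Ballots ranking Varga above Singh: 4.
Ballots ranking Singh above Varga: 5.
Singh wins 5–4, a margin of 1.

1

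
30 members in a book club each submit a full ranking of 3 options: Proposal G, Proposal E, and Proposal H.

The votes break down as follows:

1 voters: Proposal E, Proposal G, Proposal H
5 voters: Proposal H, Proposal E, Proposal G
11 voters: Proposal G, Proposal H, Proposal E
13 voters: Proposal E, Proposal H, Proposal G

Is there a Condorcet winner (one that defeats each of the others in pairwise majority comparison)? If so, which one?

Proposal H

Head-to-head results (30 voters total):
Proposal G vs Proposal E: Proposal E wins 19–11.
Proposal G vs Proposal H: Proposal H wins 18–12.
Proposal E vs Proposal H: Proposal H wins 16–14.
Proposal H beats each rival — Proposal G (18–12), Proposal E (16–14) — so Proposal H is the Condorcet winner.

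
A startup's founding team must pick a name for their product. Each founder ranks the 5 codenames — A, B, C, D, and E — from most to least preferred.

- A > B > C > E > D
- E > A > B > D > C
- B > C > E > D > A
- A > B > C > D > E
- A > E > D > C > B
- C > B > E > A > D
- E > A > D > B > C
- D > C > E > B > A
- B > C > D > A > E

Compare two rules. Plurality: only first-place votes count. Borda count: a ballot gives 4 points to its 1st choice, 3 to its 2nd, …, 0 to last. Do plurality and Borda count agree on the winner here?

No

Plurality first-place counts: A 3, B 2, C 1, D 1, E 2 → A.
Borda totals: A 20, B 21, C 18, D 13, E 18 → B.
The two rules disagree: plurality picks A, Borda picks B.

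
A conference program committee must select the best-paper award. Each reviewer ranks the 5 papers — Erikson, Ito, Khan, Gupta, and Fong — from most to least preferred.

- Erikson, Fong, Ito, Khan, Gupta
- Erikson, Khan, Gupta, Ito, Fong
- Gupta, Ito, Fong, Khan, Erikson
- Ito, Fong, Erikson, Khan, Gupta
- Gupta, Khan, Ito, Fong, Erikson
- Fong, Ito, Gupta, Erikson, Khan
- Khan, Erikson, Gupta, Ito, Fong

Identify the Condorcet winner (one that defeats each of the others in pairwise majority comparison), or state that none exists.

Head-to-head results (7 voters total):
Erikson vs Ito: Ito wins 4–3.
Erikson vs Khan: Erikson wins 4–3.
Erikson vs Gupta: Erikson wins 4–3.
Erikson vs Fong: Fong wins 4–3.
Ito vs Khan: Ito wins 4–3.
Ito vs Gupta: Gupta wins 4–3.
Ito vs Fong: Ito wins 5–2.
Khan vs Gupta: Khan wins 4–3.
Khan vs Fong: Fong wins 4–3.
Gupta vs Fong: Gupta wins 4–3.
No candidate beats all others: Erikson beats Gupta beats Ito beats Erikson, a majority cycle.

There is no Condorcet winner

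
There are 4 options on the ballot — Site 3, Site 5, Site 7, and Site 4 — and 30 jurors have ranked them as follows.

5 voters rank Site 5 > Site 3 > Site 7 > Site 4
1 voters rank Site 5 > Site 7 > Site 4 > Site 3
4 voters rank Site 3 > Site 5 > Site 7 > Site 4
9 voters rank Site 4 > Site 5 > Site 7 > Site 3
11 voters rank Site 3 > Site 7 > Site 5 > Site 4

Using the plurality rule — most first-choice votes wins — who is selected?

Site 3

First-place vote totals:
  Site 3: 15
  Site 5: 6
  Site 7: 0
  Site 4: 9
Site 3 has the most first-place votes.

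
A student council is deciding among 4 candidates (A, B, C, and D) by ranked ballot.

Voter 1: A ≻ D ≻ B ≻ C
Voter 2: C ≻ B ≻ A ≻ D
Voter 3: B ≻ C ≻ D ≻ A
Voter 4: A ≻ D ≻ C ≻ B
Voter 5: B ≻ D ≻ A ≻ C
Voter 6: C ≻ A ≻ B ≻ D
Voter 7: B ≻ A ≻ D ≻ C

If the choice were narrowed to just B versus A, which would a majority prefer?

B

Ballots ranking B above A: 4.
Ballots ranking A above B: 3.
B wins the head-to-head, 4–3.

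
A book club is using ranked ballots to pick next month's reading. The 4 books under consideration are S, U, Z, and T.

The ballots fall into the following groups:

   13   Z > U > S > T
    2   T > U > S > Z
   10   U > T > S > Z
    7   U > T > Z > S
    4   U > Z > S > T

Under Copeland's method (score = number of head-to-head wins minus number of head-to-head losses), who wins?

U

Pairwise results:
  S vs U: U wins 36–0.
  S vs Z: Z wins 24–12.
  S vs T: T wins 19–17.
  U vs Z: U wins 23–13.
  U vs T: U wins 34–2.
  Z vs T: T wins 19–17.
Copeland scores (wins − losses):
  S: 0 − 3 = -3
  U: 3 − 0 = 3
  Z: 1 − 2 = -1
  T: 2 − 1 = 1
U has the best Copeland score.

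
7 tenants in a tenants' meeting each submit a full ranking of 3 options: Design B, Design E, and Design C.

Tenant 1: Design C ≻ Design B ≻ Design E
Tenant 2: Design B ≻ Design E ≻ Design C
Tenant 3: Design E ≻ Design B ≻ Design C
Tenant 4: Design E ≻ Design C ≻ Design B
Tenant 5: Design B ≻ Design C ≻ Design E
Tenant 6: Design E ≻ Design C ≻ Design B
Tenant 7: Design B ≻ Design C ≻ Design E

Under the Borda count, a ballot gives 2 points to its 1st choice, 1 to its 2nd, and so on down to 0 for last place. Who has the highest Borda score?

Design B

Borda scores:
  Design B: 1 + 2 + 1 + 0 + 2 + 0 + 2 = 8
  Design E: 0 + 1 + 2 + 2 + 0 + 2 + 0 = 7
  Design C: 2 + 0 + 0 + 1 + 1 + 1 + 1 = 6
Design B has the highest total.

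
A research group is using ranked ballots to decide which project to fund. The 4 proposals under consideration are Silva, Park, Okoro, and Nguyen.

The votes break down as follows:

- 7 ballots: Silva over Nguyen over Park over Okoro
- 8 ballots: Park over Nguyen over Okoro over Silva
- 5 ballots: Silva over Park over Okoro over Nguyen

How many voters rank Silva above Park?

Ballots ranking Silva above Park: 7+5 = 12.
Ballots ranking Park above Silva: 8.
So 12 of 20 voters prefer Silva to Park.

12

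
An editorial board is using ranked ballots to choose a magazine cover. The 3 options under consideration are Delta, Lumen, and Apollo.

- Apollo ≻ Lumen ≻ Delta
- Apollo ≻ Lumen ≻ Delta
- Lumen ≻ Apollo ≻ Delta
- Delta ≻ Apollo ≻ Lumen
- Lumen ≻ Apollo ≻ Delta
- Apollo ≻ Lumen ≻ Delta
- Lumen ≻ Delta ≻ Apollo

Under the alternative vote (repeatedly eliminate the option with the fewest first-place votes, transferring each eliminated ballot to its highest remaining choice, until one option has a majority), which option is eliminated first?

Round 1: Lumen 3, Apollo 3, Delta 1. Delta has the fewest and is eliminated.
Round 2: Apollo 4, Lumen 3. Apollo has a majority.

Delta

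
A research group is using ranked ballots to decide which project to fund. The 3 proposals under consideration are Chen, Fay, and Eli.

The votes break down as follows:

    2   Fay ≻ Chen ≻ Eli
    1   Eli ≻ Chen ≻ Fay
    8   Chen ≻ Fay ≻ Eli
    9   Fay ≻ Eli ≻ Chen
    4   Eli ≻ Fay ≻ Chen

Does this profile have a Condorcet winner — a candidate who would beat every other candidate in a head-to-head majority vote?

Head-to-head results (24 voters total):
Chen vs Fay: Fay wins 15–9.
Chen vs Eli: Eli wins 14–10.
Fay vs Eli: Fay wins 19–5.
Fay beats each rival — Chen (15–9), Eli (19–5) — so Fay is the Condorcet winner.

Yes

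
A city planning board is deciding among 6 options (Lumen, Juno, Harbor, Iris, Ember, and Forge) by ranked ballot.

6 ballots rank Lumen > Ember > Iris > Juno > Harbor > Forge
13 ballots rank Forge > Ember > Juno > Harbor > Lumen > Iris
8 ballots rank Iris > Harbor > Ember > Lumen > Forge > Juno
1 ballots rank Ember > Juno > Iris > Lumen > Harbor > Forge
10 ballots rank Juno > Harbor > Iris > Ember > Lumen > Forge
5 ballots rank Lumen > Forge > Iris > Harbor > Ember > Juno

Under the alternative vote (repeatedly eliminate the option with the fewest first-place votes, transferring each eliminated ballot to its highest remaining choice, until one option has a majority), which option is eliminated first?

Harbor

Round 1: Forge 13, Lumen 11, Juno 10, Iris 8, Ember 1, Harbor 0. Harbor has the fewest and is eliminated.
Round 2: Forge 13, Lumen 11, Juno 10, Iris 8, Ember 1. Ember has the fewest and is eliminated.
Round 3: Forge 13, Lumen 11, Juno 11, Iris 8. Iris has the fewest and is eliminated.
Round 4: Lumen 19, Forge 13, Juno 11. Juno has the fewest and is eliminated.
Round 5: Lumen 30, Forge 13. Lumen has a majority.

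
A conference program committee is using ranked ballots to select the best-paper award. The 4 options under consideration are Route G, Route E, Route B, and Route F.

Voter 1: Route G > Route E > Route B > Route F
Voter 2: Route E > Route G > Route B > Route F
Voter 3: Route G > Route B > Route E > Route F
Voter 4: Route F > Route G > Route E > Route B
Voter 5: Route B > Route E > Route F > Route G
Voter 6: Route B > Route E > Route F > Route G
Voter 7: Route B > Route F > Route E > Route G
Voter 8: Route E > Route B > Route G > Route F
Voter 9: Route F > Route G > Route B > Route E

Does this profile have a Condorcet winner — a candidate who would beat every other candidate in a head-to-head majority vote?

Head-to-head results (9 voters total):
Route G vs Route E: Route E wins 5–4.
Route G vs Route B: Route G wins 5–4.
Route G vs Route F: Route F wins 5–4.
Route E vs Route B: Route B wins 5–4.
Route E vs Route F: Route E wins 6–3.
Route B vs Route F: Route B wins 7–2.
No candidate beats all others: Route G beats Route B beats Route E beats Route G, a majority cycle.

No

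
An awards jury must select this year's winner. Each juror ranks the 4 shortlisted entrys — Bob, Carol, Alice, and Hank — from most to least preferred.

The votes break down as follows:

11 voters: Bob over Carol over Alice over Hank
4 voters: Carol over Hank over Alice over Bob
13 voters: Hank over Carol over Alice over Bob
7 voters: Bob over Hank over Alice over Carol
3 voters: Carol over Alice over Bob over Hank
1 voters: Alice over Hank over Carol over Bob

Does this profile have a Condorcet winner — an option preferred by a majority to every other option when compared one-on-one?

Head-to-head results (39 voters total):
Bob vs Carol: Carol wins 21–18.
Bob vs Alice: Alice wins 21–18.
Bob vs Hank: Bob wins 21–18.
Carol vs Alice: Carol wins 31–8.
Carol vs Hank: Hank wins 21–18.
Alice vs Hank: Hank wins 24–15.
No candidate beats all others: Bob beats Hank beats Carol beats Bob, a majority cycle.

No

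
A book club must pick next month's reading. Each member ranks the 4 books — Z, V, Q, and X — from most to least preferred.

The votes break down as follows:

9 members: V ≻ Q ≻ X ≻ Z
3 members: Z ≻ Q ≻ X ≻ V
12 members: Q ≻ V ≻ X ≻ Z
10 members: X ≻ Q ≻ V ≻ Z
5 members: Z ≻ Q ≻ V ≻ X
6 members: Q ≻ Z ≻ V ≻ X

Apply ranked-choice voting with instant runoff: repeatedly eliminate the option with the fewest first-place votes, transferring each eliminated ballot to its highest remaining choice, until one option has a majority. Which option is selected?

Q

Round 1: Q 18, X 10, V 9, Z 8. Z has the fewest and is eliminated.
Round 2: Q 26, X 10, V 9. Q has a majority.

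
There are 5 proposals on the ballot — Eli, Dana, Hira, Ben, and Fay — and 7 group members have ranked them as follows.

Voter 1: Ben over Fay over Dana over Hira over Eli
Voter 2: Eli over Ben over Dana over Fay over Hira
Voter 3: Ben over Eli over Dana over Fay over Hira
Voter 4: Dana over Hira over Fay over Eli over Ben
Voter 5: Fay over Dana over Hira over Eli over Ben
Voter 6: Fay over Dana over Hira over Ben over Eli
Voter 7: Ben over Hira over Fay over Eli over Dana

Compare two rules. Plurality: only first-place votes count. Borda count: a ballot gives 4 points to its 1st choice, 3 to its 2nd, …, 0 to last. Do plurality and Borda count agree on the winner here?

No

Plurality first-place counts: Eli 1, Dana 1, Hira 0, Ben 3, Fay 2 → Ben.
Borda totals: Eli 10, Dana 16, Hira 11, Ben 16, Fay 17 → Fay.
The two rules disagree: plurality picks Ben, Borda picks Fay.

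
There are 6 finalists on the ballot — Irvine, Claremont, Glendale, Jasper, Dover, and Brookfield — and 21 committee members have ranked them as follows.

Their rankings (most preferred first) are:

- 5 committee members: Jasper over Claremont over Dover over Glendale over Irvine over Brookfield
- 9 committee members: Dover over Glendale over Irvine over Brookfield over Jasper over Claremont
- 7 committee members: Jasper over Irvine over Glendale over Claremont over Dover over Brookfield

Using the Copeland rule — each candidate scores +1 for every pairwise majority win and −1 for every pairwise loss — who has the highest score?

Jasper

Pairwise results:
  Irvine vs Claremont: Irvine wins 16–5.
  Irvine vs Glendale: Glendale wins 14–7.
  Irvine vs Jasper: Jasper wins 12–9.
  Irvine vs Dover: Dover wins 14–7.
  Irvine vs Brookfield: Irvine wins 21–0.
  Claremont vs Glendale: Glendale wins 16–5.
  Claremont vs Jasper: Jasper wins 21–0.
  Claremont vs Dover: Claremont wins 12–9.
  Claremont vs Brookfield: Claremont wins 12–9.
  Glendale vs Jasper: Jasper wins 12–9.
  Glendale vs Dover: Dover wins 14–7.
  Glendale vs Brookfield: Glendale wins 21–0.
  Jasper vs Dover: Jasper wins 12–9.
  Jasper vs Brookfield: Jasper wins 12–9.
  Dover vs Brookfield: Dover wins 21–0.
Copeland scores (wins − losses):
  Irvine: 2 − 3 = -1
  Claremont: 2 − 3 = -1
  Glendale: 3 − 2 = 1
  Jasper: 5 − 0 = 5
  Dover: 3 − 2 = 1
  Brookfield: 0 − 5 = -5
Jasper has the best Copeland score.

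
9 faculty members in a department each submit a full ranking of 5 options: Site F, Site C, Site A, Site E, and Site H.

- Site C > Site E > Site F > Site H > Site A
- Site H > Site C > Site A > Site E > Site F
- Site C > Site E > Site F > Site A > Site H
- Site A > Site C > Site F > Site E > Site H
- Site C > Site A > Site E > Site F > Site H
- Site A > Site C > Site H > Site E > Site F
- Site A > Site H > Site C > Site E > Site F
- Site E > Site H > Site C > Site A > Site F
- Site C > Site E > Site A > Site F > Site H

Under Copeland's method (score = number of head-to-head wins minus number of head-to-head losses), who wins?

Site C

Pairwise results:
  Site F vs Site C: Site C wins 9–0.
  Site F vs Site A: Site A wins 7–2.
  Site F vs Site E: Site E wins 8–1.
  Site F vs Site H: Site F wins 5–4.
  Site C vs Site A: Site C wins 6–3.
  Site C vs Site E: Site C wins 8–1.
  Site C vs Site H: Site C wins 6–3.
  Site A vs Site E: Site A wins 5–4.
  Site A vs Site H: Site A wins 6–3.
  Site E vs Site H: Site E wins 6–3.
Copeland scores (wins − losses):
  Site F: 1 − 3 = -2
  Site C: 4 − 0 = 4
  Site A: 3 − 1 = 2
  Site E: 2 − 2 = 0
  Site H: 0 − 4 = -4
Site C has the best Copeland score.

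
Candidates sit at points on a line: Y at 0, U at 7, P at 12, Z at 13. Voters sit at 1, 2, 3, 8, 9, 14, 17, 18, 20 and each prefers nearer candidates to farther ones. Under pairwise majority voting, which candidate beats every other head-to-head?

With single-peaked preferences on a line, the Condorcet winner is the candidate closest to the median voter.
The median voter (position 9) is closest to U at 7.
Check: U vs P — voters closer to U: 5 of 9.

U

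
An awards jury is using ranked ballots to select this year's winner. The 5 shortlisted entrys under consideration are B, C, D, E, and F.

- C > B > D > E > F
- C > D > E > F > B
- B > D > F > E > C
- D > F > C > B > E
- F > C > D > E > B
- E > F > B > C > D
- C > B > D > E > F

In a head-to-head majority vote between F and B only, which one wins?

Ballots ranking F above B: 4.
Ballots ranking B above F: 3.
F wins the head-to-head, 4–3.

F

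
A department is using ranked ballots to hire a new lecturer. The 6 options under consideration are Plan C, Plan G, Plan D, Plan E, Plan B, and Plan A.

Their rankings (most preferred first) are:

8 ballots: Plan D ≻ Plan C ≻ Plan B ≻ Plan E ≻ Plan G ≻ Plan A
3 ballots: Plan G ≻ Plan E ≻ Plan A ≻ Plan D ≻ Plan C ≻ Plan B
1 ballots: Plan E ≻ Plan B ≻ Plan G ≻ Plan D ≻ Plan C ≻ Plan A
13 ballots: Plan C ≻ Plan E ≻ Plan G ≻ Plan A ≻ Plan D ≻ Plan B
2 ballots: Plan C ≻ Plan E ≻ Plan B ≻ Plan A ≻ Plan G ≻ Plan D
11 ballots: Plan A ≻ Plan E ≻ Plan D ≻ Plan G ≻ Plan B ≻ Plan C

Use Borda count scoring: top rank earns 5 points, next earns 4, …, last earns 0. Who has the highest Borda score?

Plan E

Borda scores:
  Plan C: 8·4 + 3·1 + 1 + 13·5 + 2·5 + 11·0 = 111
  Plan G: 8·1 + 3·5 + 3 + 13·3 + 2·1 + 11·2 = 89
  Plan D: 8·5 + 3·2 + 2 + 13·1 + 2·0 + 11·3 = 94
  Plan E: 8·2 + 3·4 + 5 + 13·4 + 2·4 + 11·4 = 137
  Plan B: 8·3 + 3·0 + 4 + 13·0 + 2·3 + 11·1 = 45
  Plan A: 8·0 + 3·3 + 0 + 13·2 + 2·2 + 11·5 = 94
Plan E has the highest total.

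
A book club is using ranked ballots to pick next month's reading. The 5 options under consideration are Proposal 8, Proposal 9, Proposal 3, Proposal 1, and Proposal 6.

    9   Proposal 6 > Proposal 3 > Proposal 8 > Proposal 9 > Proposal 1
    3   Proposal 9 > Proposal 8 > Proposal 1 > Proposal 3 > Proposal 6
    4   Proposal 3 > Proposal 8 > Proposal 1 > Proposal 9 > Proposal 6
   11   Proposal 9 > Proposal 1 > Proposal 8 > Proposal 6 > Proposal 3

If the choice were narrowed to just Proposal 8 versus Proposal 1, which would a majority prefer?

Ballots ranking Proposal 8 above Proposal 1: 9+3+4 = 16.
Ballots ranking Proposal 1 above Proposal 8: 11.
Proposal 8 wins the head-to-head, 16–11.

Proposal 8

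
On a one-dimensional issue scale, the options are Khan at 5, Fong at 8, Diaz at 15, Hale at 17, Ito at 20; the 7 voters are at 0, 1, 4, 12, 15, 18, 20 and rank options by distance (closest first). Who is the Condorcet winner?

Diaz

With single-peaked preferences on a line, the Condorcet winner is the candidate closest to the median voter.
The median voter (position 12) is closest to Diaz at 15.
Check: Diaz vs Fong — voters closer to Diaz: 4 of 7.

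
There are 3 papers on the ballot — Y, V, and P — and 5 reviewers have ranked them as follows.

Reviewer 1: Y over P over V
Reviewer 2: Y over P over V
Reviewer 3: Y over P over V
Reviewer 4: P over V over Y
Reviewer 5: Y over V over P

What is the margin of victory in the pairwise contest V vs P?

Ballots ranking V above P: 1.
Ballots ranking P above V: 4.
P wins 4–1, a margin of 3.

3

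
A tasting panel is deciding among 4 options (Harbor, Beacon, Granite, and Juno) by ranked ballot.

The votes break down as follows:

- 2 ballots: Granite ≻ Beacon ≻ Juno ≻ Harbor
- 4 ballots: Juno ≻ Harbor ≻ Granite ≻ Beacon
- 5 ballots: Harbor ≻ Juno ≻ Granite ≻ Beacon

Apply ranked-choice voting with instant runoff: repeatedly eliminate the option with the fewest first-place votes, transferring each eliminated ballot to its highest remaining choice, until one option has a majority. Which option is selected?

Juno

Round 1: Harbor 5, Juno 4, Granite 2, Beacon 0. Beacon has the fewest and is eliminated.
Round 2: Harbor 5, Juno 4, Granite 2. Granite has the fewest and is eliminated.
Round 3: Juno 6, Harbor 5. Juno has a majority.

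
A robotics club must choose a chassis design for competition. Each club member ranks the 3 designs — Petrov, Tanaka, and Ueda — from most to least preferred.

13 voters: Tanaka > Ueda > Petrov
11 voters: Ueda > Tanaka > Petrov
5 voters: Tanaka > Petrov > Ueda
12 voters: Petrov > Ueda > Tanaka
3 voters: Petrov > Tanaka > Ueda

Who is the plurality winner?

Tanaka

First-place vote totals:
  Petrov: 15
  Tanaka: 18
  Ueda: 11
Tanaka has the most first-place votes.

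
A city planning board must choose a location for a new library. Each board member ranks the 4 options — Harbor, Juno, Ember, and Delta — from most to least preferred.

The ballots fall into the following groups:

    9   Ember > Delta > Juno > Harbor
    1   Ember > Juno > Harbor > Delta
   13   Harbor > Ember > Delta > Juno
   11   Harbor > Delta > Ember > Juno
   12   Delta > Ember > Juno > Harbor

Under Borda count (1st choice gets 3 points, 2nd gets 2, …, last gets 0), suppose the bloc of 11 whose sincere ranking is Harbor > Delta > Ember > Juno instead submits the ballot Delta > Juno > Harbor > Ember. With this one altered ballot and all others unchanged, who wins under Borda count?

Delta

Borda totals with the altered ballot: Harbor 51, Juno 45, Ember 80, Delta 100.
The switch changes the winner from Ember to Delta.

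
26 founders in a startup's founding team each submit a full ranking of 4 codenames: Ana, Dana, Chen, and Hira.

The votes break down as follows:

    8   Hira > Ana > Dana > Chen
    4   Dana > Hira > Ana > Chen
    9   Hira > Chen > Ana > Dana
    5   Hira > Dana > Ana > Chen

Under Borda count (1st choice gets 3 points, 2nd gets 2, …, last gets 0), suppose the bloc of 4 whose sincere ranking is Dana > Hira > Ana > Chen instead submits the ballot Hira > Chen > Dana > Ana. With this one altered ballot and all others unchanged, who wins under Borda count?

Borda totals with the altered ballot: Ana 30, Dana 22, Chen 26, Hira 78.
The winner is unchanged: still Hira.

Hira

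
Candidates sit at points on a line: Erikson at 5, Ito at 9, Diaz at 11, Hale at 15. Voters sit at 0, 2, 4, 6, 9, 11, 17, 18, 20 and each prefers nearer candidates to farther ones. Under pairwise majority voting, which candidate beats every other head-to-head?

With single-peaked preferences on a line, the Condorcet winner is the candidate closest to the median voter.
The median voter (position 9) is closest to Ito at 9.
Check: Ito vs Erikson — voters closer to Ito: 5 of 9.

Ito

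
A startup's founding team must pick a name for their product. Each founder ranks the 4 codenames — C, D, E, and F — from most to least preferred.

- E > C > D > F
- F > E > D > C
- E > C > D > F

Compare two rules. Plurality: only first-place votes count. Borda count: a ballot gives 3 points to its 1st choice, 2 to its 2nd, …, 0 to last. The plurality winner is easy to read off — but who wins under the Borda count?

Plurality first-place counts: C 0, D 0, E 2, F 1 → E.
Borda totals: C 4, D 3, E 8, F 3 → E.

E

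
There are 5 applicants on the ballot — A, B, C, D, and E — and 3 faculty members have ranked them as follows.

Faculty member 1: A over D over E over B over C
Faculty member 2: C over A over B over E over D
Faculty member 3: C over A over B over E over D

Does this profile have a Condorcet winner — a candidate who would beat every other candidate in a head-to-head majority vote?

Head-to-head results (3 voters total):
A vs B: A wins 3–0.
A vs C: C wins 2–1.
A vs D: A wins 3–0.
A vs E: A wins 3–0.
B vs C: C wins 2–1.
B vs D: B wins 2–1.
B vs E: B wins 2–1.
C vs D: C wins 2–1.
C vs E: C wins 2–1.
D vs E: E wins 2–1.
C beats each rival — A (2–1), B (2–1), D (2–1), E (2–1) — so C is the Condorcet winner.

Yes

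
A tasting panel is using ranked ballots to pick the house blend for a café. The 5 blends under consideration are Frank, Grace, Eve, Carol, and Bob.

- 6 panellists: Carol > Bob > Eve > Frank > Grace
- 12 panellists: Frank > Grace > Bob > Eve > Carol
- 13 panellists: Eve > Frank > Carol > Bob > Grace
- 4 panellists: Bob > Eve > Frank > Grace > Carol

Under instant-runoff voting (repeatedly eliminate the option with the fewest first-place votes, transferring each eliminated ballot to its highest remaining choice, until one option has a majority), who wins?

Round 1: Eve 13, Frank 12, Carol 6, Bob 4, Grace 0. Grace has the fewest and is eliminated.
Round 2: Eve 13, Frank 12, Carol 6, Bob 4. Bob has the fewest and is eliminated.
Round 3: Eve 17, Frank 12, Carol 6. Carol has the fewest and is eliminated.
Round 4: Eve 23, Frank 12. Eve has a majority.

Eve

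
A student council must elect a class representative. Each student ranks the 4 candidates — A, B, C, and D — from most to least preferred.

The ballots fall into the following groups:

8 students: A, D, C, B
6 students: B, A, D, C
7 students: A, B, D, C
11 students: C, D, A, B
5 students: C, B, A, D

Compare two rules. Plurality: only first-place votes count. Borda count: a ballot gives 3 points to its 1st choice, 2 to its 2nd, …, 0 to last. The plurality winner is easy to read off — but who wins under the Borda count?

A

Plurality first-place counts: A 15, B 6, C 16, D 0 → C.
Borda totals: A 73, B 42, C 56, D 51 → A.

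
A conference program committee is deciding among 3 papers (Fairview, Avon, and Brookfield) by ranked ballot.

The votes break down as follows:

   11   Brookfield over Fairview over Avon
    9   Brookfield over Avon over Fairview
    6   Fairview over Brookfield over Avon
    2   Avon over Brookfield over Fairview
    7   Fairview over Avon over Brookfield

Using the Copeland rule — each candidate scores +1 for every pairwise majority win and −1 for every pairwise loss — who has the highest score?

Brookfield

Pairwise results:
  Fairview vs Avon: Fairview wins 24–11.
  Fairview vs Brookfield: Brookfield wins 22–13.
  Avon vs Brookfield: Brookfield wins 26–9.
Copeland scores (wins − losses):
  Fairview: 1 − 1 = 0
  Avon: 0 − 2 = -2
  Brookfield: 2 − 0 = 2
Brookfield has the best Copeland score.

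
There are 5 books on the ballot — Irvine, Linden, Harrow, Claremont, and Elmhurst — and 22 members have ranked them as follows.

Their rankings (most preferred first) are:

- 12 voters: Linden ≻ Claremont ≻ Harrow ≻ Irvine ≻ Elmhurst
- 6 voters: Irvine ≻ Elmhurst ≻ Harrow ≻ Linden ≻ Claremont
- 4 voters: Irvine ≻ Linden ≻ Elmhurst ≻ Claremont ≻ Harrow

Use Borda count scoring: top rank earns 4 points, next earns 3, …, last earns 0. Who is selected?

Borda scores:
  Irvine: 12·1 + 6·4 + 4·4 = 52
  Linden: 12·4 + 6·1 + 4·3 = 66
  Harrow: 12·2 + 6·2 + 4·0 = 36
  Claremont: 12·3 + 6·0 + 4·1 = 40
  Elmhurst: 12·0 + 6·3 + 4·2 = 26
Linden has the highest total.

Linden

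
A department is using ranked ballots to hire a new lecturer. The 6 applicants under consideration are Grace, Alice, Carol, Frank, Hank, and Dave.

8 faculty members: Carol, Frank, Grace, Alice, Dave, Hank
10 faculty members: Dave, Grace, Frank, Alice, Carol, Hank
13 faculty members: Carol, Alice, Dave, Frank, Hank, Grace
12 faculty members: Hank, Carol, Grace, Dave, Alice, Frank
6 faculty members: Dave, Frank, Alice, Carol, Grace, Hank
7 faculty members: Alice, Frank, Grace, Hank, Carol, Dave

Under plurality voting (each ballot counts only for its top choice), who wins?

First-place vote totals:
  Grace: 0
  Alice: 7
  Carol: 21
  Frank: 0
  Hank: 12
  Dave: 16
Carol has the most first-place votes.

Carol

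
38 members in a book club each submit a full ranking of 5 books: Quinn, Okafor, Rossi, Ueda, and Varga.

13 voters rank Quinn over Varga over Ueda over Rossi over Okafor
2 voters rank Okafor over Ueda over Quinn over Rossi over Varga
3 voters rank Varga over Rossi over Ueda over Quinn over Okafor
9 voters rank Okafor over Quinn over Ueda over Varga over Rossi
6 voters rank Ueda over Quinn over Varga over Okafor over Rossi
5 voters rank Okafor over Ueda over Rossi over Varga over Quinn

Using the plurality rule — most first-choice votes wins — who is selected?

Okafor

First-place vote totals:
  Quinn: 13
  Okafor: 16
  Rossi: 0
  Ueda: 6
  Varga: 3
Okafor has the most first-place votes.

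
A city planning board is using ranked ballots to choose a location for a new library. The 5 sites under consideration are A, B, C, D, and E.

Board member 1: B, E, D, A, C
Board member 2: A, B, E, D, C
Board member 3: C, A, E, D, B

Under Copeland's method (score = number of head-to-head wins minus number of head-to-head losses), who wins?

A

Pairwise results:
  A vs B: A wins 2–1.
  A vs C: A wins 2–1.
  A vs D: A wins 2–1.
  A vs E: A wins 2–1.
  B vs C: B wins 2–1.
  B vs D: B wins 2–1.
  B vs E: B wins 2–1.
  C vs D: D wins 2–1.
  C vs E: E wins 2–1.
  D vs E: E wins 3–0.
Copeland scores (wins − losses):
  A: 4 − 0 = 4
  B: 3 − 1 = 2
  C: 0 − 4 = -4
  D: 1 − 3 = -2
  E: 2 − 2 = 0
A has the best Copeland score.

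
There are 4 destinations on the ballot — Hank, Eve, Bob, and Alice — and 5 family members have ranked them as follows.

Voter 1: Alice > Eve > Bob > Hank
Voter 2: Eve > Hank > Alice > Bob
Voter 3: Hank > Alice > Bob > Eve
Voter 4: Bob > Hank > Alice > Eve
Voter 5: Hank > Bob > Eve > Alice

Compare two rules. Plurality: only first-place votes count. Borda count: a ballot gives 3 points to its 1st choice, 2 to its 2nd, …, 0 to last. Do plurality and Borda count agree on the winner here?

Plurality first-place counts: Hank 2, Eve 1, Bob 1, Alice 1 → Hank.
Borda totals: Hank 10, Eve 6, Bob 7, Alice 7 → Hank.
The two rules agree on Hank.

Yes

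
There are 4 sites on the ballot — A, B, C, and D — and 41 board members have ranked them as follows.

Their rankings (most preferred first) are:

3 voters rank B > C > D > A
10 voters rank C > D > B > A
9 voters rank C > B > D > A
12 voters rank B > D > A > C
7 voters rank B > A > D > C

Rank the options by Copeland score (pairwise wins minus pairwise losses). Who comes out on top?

Pairwise results:
  A vs B: B wins 41–0.
  A vs C: C wins 22–19.
  A vs D: D wins 34–7.
  B vs C: B wins 22–19.
  B vs D: B wins 31–10.
  C vs D: C wins 22–19.
Copeland scores (wins − losses):
  A: 0 − 3 = -3
  B: 3 − 0 = 3
  C: 2 − 1 = 1
  D: 1 − 2 = -1
B has the best Copeland score.

B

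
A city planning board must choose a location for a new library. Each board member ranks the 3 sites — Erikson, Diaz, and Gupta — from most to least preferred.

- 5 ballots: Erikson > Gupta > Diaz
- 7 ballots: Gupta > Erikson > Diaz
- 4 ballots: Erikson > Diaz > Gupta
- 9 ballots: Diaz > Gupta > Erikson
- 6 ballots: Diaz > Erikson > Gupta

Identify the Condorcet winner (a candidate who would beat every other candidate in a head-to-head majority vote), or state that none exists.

No Condorcet winner

Head-to-head results (31 voters total):
Erikson vs Diaz: Erikson wins 16–15.
Erikson vs Gupta: Gupta wins 16–15.
Diaz vs Gupta: Diaz wins 19–12.
No candidate beats all others: Erikson beats Diaz beats Gupta beats Erikson, a majority cycle.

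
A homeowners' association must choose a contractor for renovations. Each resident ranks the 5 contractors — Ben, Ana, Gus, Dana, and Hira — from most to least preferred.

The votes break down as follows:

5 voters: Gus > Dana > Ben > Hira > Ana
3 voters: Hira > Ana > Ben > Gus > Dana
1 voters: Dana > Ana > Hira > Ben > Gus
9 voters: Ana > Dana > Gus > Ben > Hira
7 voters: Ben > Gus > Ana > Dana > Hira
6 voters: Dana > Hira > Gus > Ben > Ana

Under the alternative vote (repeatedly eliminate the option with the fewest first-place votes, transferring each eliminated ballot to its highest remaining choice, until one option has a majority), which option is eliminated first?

Round 1: Ana 9, Ben 7, Dana 7, Gus 5, Hira 3. Hira has the fewest and is eliminated.
Round 2: Ana 12, Ben 7, Dana 7, Gus 5. Gus has the fewest and is eliminated.
Round 3: Ana 12, Dana 12, Ben 7. Ben has the fewest and is eliminated.
Round 4: Ana 19, Dana 12. Ana has a majority.

Hira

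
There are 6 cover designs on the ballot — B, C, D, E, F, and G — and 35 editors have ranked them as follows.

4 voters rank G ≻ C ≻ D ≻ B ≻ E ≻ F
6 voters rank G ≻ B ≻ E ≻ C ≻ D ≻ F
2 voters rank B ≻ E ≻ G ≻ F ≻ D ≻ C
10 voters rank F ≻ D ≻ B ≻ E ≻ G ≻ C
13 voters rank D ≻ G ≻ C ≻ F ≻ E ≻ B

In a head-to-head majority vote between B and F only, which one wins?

Ballots ranking B above F: 4+6+2 = 12.
Ballots ranking F above B: 10+13 = 23.
F wins the head-to-head, 23–12.

F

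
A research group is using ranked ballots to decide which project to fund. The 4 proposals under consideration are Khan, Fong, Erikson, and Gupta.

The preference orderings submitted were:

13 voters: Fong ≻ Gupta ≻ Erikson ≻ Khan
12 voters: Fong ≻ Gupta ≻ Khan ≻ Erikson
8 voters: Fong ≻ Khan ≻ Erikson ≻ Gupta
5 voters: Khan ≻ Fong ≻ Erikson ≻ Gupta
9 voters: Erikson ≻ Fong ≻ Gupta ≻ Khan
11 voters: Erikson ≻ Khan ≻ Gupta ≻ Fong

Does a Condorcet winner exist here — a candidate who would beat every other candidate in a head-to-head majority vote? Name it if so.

Head-to-head results (58 voters total):
Khan vs Fong: Fong wins 42–16.
Khan vs Erikson: Erikson wins 33–25.
Khan vs Gupta: Gupta wins 34–24.
Fong vs Erikson: Fong wins 38–20.
Fong vs Gupta: Fong wins 47–11.
Erikson vs Gupta: Erikson wins 33–25.
Fong beats each rival — Khan (42–16), Erikson (38–20), Gupta (47–11) — so Fong is the Condorcet winner.

Fong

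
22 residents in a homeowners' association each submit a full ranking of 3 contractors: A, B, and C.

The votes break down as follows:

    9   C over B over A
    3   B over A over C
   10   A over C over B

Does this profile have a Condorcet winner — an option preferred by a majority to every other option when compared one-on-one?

Head-to-head results (22 voters total):
A vs B: B wins 12–10.
A vs C: A wins 13–9.
B vs C: C wins 19–3.
No candidate beats all others: A beats C beats B beats A, a majority cycle.

No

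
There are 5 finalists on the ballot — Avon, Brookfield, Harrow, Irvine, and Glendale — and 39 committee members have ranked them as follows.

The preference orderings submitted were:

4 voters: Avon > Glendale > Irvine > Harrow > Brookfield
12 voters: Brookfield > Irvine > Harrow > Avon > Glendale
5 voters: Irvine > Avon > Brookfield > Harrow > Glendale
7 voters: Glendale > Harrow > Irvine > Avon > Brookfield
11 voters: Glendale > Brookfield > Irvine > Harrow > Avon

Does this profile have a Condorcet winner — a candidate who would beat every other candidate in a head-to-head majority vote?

Head-to-head results (39 voters total):
Avon vs Brookfield: Brookfield wins 23–16.
Avon vs Harrow: Harrow wins 30–9.
Avon vs Irvine: Irvine wins 35–4.
Avon vs Glendale: Avon wins 21–18.
Brookfield vs Harrow: Brookfield wins 28–11.
Brookfield vs Irvine: Brookfield wins 23–16.
Brookfield vs Glendale: Glendale wins 22–17.
Harrow vs Irvine: Irvine wins 32–7.
Harrow vs Glendale: Glendale wins 22–17.
Irvine vs Glendale: Glendale wins 22–17.
No candidate beats all others: Avon beats Glendale beats Brookfield beats Avon, a majority cycle.

No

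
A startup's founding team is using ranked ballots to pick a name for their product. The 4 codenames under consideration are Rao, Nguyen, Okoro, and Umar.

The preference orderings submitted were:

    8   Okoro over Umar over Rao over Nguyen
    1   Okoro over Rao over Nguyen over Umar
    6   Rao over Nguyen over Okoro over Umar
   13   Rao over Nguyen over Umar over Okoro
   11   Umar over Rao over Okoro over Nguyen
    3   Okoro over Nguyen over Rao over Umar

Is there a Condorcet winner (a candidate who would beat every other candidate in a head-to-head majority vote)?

Yes

Head-to-head results (42 voters total):
Rao vs Nguyen: Rao wins 39–3.
Rao vs Okoro: Rao wins 30–12.
Rao vs Umar: Rao wins 23–19.
Nguyen vs Okoro: Okoro wins 23–19.
Nguyen vs Umar: Nguyen wins 23–19.
Okoro vs Umar: Umar wins 24–18.
Rao beats each rival — Nguyen (39–3), Okoro (30–12), Umar (23–19) — so Rao is the Condorcet winner.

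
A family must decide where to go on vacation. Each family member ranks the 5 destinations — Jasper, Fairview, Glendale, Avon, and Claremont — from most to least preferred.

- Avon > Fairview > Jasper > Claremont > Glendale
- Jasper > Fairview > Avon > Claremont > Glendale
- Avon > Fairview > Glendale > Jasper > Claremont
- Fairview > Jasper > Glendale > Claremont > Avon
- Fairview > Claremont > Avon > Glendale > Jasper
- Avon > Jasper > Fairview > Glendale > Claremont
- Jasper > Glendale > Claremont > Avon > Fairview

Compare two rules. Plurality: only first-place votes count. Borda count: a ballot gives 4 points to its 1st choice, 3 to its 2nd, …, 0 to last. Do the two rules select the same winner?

Plurality first-place counts: Jasper 2, Fairview 2, Glendale 0, Avon 3, Claremont 0 → Avon.
Borda totals: Jasper 17, Fairview 19, Glendale 9, Avon 17, Claremont 8 → Fairview.
The two rules disagree: plurality picks Avon, Borda picks Fairview.

No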